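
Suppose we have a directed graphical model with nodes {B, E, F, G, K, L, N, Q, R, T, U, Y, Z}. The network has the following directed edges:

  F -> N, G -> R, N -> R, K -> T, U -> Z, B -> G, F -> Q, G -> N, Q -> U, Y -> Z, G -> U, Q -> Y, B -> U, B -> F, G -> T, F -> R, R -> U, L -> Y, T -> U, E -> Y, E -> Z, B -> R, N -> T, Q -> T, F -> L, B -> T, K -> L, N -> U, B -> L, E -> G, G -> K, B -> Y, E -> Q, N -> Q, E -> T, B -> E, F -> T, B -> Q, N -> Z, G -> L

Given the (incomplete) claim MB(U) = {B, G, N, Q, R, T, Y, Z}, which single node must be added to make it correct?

E

Recall MB(v) = parents ∪ children ∪ spouses, where spouses are the other parents of v's children.
Pa(U) = {B, G, N, Q, R, T}.
Ch(U) = {Z}.
Other parents of U's children:
  Z also has parents E, N, Y.
MB(U) = {B, E, G, N, Q, R, T, Y, Z}.
Comparing with the claimed set, E is missing.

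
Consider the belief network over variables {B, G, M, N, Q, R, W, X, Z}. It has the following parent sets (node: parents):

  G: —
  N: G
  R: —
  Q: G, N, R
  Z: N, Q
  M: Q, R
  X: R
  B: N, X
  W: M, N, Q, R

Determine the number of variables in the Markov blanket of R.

6

Recall MB(v) = parents ∪ children ∪ spouses, where spouses are the other parents of v's children.
Children of R: M, Q, W, X.
R has no parents.
Parents of each child, excluding R:
  Q's other parents are G, N.
  parents(M) \ {R} = {Q}.
  X has no other parent.
  parents(W) \ {R} = {M, N, Q}.
MB(R) = {G, M, N, Q, W, X}, which has 6 nodes.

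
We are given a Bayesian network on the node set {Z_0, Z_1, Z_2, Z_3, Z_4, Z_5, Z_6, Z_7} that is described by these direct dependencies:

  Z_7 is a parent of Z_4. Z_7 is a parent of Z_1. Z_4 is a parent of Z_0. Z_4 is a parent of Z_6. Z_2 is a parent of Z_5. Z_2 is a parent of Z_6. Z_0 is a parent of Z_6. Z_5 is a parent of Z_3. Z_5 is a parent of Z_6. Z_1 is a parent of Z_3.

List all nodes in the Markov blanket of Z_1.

A node's Markov blanket = Pa ∪ Ch ∪ (parents of Ch other than the node itself).
Children of Z_1: Z_3.
Z_1 has parent Z_7.
For each child, the remaining parents (spouses of Z_1):
  Z_3: Z_5
Union: {Z_7} ∪ {Z_3} ∪ {Z_5} = {Z_3, Z_5, Z_7}.

{Z_3, Z_5, Z_7}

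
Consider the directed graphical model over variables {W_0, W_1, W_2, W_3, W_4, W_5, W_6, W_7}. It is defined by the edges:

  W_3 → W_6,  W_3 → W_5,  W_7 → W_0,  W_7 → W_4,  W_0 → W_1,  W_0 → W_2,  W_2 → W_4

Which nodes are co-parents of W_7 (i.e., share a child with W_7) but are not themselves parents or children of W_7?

Children of W_7: W_0, W_4.
  W_0: no additional parents.
  W_4's other parent is W_2.
Excluding nodes already adjacent to W_7 (W_0, W_4), the co-parent-only contribution is {W_2}.

{W_2}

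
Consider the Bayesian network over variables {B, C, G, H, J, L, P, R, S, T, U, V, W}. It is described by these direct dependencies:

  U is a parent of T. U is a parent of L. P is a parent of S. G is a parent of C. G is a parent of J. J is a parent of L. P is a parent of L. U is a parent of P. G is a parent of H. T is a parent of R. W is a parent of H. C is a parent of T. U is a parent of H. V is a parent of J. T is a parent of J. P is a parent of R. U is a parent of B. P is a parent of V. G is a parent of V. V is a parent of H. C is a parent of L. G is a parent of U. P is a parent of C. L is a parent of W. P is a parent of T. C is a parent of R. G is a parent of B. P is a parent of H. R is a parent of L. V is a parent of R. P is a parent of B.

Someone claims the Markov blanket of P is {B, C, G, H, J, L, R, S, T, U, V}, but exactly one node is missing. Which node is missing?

By definition, MB(P) is built from P's parents, P's children, and the co-parents of P.
Ch(P) = {B, C, H, L, R, S, T, V}.
P's parents: U.
Other parents of P's children:
  parents(C) \ {P} = {G}.
  S: no additional parents.
  T's other parents are C, U.
  B also has parents G, U.
  V also has parent G.
  R's other parents are C, T, V.
  L's other parents are C, J, R, U.
  H's other parents are G, U, V, W.
MB(P) = {B, C, G, H, J, L, R, S, T, U, V, W}.
Comparing with the claimed set, W is missing.

W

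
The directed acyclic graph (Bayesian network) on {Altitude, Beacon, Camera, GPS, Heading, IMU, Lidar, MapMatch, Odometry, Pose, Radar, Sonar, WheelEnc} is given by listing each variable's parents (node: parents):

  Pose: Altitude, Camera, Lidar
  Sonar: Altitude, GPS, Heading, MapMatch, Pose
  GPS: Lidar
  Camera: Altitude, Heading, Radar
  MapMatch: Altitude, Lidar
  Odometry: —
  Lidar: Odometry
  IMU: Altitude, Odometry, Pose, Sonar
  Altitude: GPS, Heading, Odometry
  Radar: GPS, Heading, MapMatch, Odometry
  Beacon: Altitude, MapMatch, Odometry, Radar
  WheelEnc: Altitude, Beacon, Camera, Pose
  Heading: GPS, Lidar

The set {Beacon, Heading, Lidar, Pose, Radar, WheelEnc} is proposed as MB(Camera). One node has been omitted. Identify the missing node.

By definition, MB(Camera) is built from Camera's parents, Camera's children, and the co-parents of Camera.
Parents of Camera: Altitude, Heading, Radar.
Camera's children: Pose, WheelEnc.
Parents of each child, excluding Camera:
  Pose: Altitude, Lidar
  WheelEnc: Altitude, Beacon, Pose
MB(Camera) = {Altitude, Beacon, Heading, Lidar, Pose, Radar, WheelEnc}.
Comparing with the claimed set, Altitude is missing.

Altitude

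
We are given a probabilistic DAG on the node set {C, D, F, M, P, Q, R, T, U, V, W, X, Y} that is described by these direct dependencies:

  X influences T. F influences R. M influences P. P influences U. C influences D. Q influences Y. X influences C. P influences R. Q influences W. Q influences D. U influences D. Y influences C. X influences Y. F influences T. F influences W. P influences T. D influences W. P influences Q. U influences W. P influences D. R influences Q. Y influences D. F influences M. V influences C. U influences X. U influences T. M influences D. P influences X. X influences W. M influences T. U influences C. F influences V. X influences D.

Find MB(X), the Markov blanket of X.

Ch(X) = {C, D, T, W, Y}.
X has parents P, U.
Other parents of X's children:
  Y: Q
  C: U, V, Y
  D: C, M, P, Q, U, Y
  T: F, M, P, U
  W: D, F, Q, U
So the Markov blanket of X is {C, D, F, M, P, Q, T, U, V, W, Y}.

{C, D, F, M, P, Q, T, U, V, W, Y}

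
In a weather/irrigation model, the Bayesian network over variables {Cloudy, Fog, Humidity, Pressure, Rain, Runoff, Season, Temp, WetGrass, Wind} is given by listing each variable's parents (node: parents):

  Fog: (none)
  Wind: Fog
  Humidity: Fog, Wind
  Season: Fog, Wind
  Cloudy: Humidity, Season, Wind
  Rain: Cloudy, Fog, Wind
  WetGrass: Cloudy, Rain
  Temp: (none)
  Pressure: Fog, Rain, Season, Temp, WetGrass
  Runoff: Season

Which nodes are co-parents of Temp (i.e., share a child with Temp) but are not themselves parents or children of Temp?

Children of Temp: Pressure.
  Pressure's other parents are Fog, Rain, Season, WetGrass.
Excluding nodes already adjacent to Temp (Pressure), the co-parent-only contribution is {Fog, Rain, Season, WetGrass}.

{Fog, Rain, Season, WetGrass}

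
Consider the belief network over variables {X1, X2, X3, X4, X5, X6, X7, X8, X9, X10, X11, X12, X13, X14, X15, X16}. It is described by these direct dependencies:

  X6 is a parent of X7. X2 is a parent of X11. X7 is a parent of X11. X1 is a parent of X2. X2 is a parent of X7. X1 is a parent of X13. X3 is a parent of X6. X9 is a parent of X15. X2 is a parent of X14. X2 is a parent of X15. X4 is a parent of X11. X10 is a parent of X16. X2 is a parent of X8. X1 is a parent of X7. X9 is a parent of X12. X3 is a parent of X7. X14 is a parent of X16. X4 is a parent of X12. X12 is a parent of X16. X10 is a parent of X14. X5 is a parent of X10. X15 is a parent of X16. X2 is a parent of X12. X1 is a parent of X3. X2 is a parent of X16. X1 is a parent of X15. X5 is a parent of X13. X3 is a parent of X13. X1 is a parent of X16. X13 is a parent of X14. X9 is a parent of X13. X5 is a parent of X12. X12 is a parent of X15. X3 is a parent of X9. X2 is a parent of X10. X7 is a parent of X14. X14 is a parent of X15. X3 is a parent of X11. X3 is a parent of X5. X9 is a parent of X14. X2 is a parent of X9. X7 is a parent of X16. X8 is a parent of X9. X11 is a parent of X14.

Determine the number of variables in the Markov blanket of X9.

Recall MB(v) = parents ∪ children ∪ spouses, where spouses are the other parents of v's children.
Pa(X9) = {X2, X3, X8}.
Children of X9: X12, X13, X14, X15.
For each child, the remaining parents (spouses of X9):
  X12: X2, X4, X5
  X13: X1, X3, X5
  X14: X2, X7, X10, X11, X13
  X15: X1, X2, X12, X14
MB(X9) = {X1, X2, X3, X4, X5, X7, X8, X10, X11, X12, X13, X14, X15}, which has 13 nodes.

13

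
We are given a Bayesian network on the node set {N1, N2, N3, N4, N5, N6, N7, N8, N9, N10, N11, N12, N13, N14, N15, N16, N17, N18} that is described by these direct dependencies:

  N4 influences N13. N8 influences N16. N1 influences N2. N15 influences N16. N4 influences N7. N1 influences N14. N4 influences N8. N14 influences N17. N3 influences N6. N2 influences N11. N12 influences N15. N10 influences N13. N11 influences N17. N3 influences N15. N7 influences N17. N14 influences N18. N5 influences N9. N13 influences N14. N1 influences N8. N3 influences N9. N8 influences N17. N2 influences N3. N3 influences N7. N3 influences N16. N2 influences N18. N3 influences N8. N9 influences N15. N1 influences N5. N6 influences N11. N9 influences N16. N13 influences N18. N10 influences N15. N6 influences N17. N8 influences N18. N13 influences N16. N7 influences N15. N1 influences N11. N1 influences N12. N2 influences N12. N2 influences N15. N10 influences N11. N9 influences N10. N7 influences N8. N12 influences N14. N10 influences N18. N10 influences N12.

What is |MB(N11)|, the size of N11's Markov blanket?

8

Recall MB(v) = parents ∪ children ∪ spouses, where spouses are the other parents of v's children.
Parents of N11: N1, N2, N6, N10.
Ch(N11) = {N17}.
For each child, the remaining parents (spouses of N11):
  N17: N6, N7, N8, N14
MB(N11) = {N1, N2, N6, N7, N8, N10, N14, N17}, which has 8 nodes.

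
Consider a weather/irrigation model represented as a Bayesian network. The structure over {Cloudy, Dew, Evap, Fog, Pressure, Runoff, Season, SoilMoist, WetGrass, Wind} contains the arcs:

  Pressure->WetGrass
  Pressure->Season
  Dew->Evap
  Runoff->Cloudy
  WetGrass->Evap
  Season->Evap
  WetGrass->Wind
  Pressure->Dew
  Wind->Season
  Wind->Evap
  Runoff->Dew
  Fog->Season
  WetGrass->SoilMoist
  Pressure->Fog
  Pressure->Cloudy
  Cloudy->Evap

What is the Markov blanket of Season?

By definition, MB(Season) is built from Season's parents, Season's children, and the co-parents of Season.
Season has parents Fog, Pressure, Wind.
Children of Season: Evap.
Parents of each child, excluding Season:
  parents(Evap) \ {Season} = {Cloudy, Dew, WetGrass, Wind}.
Union: {Fog, Pressure, Wind} ∪ {Evap} ∪ {Cloudy, Dew, WetGrass, Wind} = {Cloudy, Dew, Evap, Fog, Pressure, WetGrass, Wind}.

{Cloudy, Dew, Evap, Fog, Pressure, WetGrass, Wind}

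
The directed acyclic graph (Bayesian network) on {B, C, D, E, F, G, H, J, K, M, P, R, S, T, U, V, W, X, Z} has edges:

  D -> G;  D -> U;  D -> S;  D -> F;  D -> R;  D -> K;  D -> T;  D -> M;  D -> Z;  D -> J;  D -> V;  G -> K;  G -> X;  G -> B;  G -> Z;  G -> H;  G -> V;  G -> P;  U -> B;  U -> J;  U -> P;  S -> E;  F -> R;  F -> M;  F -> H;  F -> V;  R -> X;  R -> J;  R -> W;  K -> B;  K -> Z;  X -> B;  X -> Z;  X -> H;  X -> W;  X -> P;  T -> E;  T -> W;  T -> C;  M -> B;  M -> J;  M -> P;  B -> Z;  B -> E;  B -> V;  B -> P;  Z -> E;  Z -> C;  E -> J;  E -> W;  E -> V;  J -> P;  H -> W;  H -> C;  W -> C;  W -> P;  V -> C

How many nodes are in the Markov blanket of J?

Parents of J: D, E, M, R, U.
J has child P.
Other parents of J's children:
  parents(P) \ {J} = {B, G, M, U, W, X}.
MB(J) = {B, D, E, G, M, P, R, U, W, X}, which has 10 nodes.

10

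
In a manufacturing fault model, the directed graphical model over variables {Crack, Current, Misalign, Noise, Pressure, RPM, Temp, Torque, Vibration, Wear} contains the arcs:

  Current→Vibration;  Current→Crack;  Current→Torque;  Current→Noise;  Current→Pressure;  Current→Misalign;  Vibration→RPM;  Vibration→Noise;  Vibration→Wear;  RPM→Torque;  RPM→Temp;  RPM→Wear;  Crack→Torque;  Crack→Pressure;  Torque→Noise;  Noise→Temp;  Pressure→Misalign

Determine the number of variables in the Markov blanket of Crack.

By definition, MB(Crack) is built from Crack's parents, Crack's children, and the co-parents of Crack.
Pa(Crack) = {Current}.
Crack has children Pressure, Torque.
Parents of each child, excluding Crack:
  parents(Torque) \ {Crack} = {Current, RPM}.
  Pressure also has parent Current.
MB(Crack) = {Current, Pressure, RPM, Torque}, which has 4 nodes.

4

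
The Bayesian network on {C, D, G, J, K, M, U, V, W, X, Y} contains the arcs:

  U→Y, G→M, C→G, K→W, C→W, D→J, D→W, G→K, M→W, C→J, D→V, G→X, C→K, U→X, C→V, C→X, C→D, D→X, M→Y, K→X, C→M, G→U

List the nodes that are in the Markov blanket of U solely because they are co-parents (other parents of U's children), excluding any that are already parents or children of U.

{C, D, K, M}

Children of U: X, Y.
  X: C, D, G, K
  Y: M
Excluding nodes already adjacent to U (G, X, Y), the co-parent-only contribution is {C, D, K, M}.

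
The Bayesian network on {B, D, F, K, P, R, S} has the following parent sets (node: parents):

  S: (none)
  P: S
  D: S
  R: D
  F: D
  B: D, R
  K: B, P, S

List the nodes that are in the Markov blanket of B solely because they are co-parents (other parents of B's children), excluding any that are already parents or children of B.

Children of B: K.
  K's other parents are P, S.
Excluding nodes already adjacent to B (D, K, R), the co-parent-only contribution is {P, S}.

{P, S}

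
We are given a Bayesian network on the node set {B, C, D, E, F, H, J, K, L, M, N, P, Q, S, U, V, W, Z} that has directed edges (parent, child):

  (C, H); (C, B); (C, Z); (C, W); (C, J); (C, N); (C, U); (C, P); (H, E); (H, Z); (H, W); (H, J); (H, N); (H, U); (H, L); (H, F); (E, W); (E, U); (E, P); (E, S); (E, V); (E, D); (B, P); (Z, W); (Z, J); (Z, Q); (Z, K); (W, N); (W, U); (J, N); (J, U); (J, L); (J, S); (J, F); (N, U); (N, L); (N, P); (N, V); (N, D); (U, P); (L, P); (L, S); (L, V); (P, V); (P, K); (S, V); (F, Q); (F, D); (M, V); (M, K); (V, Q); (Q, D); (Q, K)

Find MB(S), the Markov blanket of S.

S's parents: E, J, L.
S has child V.
Co-parents of S (other parents of its children):
  V: E, L, M, N, P
Union: {E, J, L} ∪ {V} ∪ {E, L, M, N, P} = {E, J, L, M, N, P, V}.

{E, J, L, M, N, P, V}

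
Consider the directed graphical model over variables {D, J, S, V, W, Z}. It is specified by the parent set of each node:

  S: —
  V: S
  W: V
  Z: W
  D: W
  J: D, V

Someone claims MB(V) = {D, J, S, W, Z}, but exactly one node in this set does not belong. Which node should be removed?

Pa(V) = {S}.
V has children J, W.
Other parents of V's children:
  W has no other parent.
  parents(J) \ {V} = {D}.
MB(V) = {D, J, S, W}.
Z is neither a parent, child, nor co-parent of V, so it does not belong.

Z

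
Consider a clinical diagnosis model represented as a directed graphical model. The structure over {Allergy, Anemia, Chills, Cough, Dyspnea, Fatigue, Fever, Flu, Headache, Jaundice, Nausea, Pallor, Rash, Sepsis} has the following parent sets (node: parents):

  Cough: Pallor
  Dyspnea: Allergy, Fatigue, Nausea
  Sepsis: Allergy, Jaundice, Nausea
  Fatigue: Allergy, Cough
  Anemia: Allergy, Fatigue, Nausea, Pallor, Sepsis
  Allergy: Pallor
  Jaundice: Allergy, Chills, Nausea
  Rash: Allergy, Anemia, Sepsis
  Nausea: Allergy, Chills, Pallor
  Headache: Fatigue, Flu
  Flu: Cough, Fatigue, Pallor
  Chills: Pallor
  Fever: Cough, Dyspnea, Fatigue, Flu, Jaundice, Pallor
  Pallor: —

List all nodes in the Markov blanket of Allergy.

{Anemia, Chills, Cough, Dyspnea, Fatigue, Jaundice, Nausea, Pallor, Rash, Sepsis}

The Markov blanket of a node is its parents, its children, and the other parents of its children.
Allergy has parent Pallor.
Ch(Allergy) = {Anemia, Dyspnea, Fatigue, Jaundice, Nausea, Rash, Sepsis}.
For each child, the remaining parents (spouses of Allergy):
  Fatigue: Cough
  Nausea: Chills, Pallor
  Jaundice: Chills, Nausea
  Sepsis: Jaundice, Nausea
  Anemia: Fatigue, Nausea, Pallor, Sepsis
  Rash: Anemia, Sepsis
  Dyspnea: Fatigue, Nausea
Union: {Pallor} ∪ {Anemia, Dyspnea, Fatigue, Jaundice, Nausea, Rash, Sepsis} ∪ {Anemia, Chills, Cough, Fatigue, Jaundice, Nausea, Pallor, Sepsis} = {Anemia, Chills, Cough, Dyspnea, Fatigue, Jaundice, Nausea, Pallor, Rash, Sepsis}.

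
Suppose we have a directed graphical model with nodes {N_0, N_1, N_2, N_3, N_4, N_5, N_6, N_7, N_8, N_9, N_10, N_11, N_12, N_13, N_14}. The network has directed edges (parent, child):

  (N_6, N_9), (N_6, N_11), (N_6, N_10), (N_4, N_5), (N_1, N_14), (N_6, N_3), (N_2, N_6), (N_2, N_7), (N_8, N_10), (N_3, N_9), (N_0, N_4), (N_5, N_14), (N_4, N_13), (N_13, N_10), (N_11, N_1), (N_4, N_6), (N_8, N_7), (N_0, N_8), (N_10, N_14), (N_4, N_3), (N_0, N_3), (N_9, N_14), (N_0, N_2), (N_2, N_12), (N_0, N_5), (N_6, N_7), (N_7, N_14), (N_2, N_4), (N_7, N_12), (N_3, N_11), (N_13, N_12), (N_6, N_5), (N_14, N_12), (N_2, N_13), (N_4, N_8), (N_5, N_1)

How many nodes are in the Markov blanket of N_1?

6

Pa(N_1) = {N_5, N_11}.
Ch(N_1) = {N_14}.
Parents of each child, excluding N_1:
  N_14: N_5, N_7, N_9, N_10
MB(N_1) = {N_5, N_7, N_9, N_10, N_11, N_14}, which has 6 nodes.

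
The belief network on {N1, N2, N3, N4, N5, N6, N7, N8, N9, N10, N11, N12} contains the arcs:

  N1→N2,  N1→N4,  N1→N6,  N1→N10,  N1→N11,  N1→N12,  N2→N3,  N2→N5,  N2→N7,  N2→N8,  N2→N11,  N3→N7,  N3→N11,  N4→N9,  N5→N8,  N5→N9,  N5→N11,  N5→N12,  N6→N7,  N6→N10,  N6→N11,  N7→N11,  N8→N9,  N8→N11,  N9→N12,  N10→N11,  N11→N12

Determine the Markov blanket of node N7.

{N1, N2, N3, N5, N6, N8, N10, N11}

A node's Markov blanket = Pa ∪ Ch ∪ (parents of Ch other than the node itself).
N7's parents: N2, N3, N6.
N7's children: N11.
Co-parents of N7 (other parents of its children):
  parents(N11) \ {N7} = {N1, N2, N3, N5, N6, N8, N10}.
MB(N7) = {N1, N2, N3, N5, N6, N8, N10, N11}.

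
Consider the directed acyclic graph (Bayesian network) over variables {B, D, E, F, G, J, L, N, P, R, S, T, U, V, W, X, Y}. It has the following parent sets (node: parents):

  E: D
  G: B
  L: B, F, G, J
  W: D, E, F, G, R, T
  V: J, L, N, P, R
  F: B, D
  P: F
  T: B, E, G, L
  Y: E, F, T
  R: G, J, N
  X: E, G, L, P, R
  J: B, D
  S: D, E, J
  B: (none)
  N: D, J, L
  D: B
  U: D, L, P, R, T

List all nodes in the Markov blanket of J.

Ch(J) = {L, N, R, S, V}.
J's parents: B, D.
Parents of each child, excluding J:
  L also has parents B, F, G.
  N also has parents D, L.
  R's other parents are G, N.
  parents(S) \ {J} = {D, E}.
  V's other parents are L, N, P, R.
MB(J) = {B, D, E, F, G, L, N, P, R, S, V}.

{B, D, E, F, G, L, N, P, R, S, V}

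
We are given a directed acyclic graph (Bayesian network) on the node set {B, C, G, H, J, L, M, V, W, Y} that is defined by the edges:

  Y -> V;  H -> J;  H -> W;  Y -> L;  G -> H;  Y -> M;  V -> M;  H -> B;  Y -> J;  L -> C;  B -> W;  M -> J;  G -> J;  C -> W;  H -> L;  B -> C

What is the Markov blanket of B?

{C, H, L, W}

By definition, MB(B) is built from B's parents, B's children, and the co-parents of B.
B has parent H.
Ch(B) = {C, W}.
Other parents of B's children:
  C's other parent is L.
  W's other parents are C, H.
Union: {H} ∪ {C, W} ∪ {C, H, L} = {C, H, L, W}.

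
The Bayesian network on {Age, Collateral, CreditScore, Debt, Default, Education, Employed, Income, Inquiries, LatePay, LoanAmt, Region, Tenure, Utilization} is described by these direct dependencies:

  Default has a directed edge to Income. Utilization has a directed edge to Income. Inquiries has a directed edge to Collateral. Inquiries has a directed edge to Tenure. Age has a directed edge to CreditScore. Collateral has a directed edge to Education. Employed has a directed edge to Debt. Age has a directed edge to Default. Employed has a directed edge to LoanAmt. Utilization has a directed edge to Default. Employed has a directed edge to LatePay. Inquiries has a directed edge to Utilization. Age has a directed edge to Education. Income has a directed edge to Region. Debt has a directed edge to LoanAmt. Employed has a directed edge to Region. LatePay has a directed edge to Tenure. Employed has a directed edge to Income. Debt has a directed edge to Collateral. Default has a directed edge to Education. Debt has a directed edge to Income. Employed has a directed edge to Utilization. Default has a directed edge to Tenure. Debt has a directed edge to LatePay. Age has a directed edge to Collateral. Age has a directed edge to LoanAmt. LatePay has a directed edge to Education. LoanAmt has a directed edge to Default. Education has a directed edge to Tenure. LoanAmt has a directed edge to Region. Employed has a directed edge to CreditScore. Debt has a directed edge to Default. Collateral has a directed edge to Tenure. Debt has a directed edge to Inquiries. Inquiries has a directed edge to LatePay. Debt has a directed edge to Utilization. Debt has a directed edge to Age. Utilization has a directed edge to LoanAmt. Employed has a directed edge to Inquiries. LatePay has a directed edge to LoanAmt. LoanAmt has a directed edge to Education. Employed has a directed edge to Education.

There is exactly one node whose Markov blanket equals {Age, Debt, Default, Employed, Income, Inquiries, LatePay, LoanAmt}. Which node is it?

Utilization

The target node must have every member of {Age, Debt, Default, Employed, Income, Inquiries, LatePay, LoanAmt} as a parent, child, or co-parent, and no others.
Parents of Utilization: Debt, Employed, Inquiries; children: Default, Income, LoanAmt; co-parents: Age, Debt, Default, Employed, LatePay, LoanAmt.
These exactly cover the given set, so the node is Utilization.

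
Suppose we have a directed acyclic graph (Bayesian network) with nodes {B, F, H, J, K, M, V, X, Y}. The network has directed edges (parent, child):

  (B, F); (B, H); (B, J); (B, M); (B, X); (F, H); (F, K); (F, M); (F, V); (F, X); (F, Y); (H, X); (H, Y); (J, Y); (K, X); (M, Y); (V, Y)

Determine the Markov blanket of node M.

{B, F, H, J, V, Y}

A node's Markov blanket = Pa ∪ Ch ∪ (parents of Ch other than the node itself).
Pa(M) = {B, F}.
Ch(M) = {Y}.
Parents of each child, excluding M:
  Y's other parents are F, H, J, V.
Union: {B, F} ∪ {Y} ∪ {F, H, J, V} = {B, F, H, J, V, Y}.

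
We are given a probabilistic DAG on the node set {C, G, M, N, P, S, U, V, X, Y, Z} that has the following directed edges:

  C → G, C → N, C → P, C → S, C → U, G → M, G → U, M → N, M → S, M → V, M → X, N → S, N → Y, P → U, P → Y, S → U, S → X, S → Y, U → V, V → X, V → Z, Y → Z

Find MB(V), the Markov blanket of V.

A node's Markov blanket = Pa ∪ Ch ∪ (parents of Ch other than the node itself).
V's parents: M, U.
Ch(V) = {X, Z}.
Parents of each child, excluding V:
  X: M, S
  Z: Y
MB(V) = {M, S, U, X, Y, Z}.

{M, S, U, X, Y, Z}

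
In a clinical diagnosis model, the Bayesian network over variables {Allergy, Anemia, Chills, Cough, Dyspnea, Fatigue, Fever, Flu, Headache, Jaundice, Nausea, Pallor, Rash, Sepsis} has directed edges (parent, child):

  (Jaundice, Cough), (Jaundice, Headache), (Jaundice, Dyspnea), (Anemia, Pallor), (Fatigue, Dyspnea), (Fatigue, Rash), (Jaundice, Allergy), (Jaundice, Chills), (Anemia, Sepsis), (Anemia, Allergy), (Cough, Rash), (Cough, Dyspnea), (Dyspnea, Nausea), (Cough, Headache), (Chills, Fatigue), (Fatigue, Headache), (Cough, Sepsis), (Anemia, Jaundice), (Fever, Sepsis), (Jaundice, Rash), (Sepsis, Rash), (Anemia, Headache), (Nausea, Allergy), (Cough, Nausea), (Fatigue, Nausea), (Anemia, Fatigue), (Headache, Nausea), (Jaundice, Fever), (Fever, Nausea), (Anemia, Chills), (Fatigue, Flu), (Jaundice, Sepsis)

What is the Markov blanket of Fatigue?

{Anemia, Chills, Cough, Dyspnea, Fever, Flu, Headache, Jaundice, Nausea, Rash, Sepsis}

Fatigue's parents: Anemia, Chills.
Children of Fatigue: Dyspnea, Flu, Headache, Nausea, Rash.
Co-parents of Fatigue (other parents of its children):
  parents(Dyspnea) \ {Fatigue} = {Cough, Jaundice}.
  Headache also has parents Anemia, Cough, Jaundice.
  Flu: no additional parents.
  parents(Rash) \ {Fatigue} = {Cough, Jaundice, Sepsis}.
  Nausea's other parents are Cough, Dyspnea, Fever, Headache.
Taking the union gives {Anemia, Chills, Cough, Dyspnea, Fever, Flu, Headache, Jaundice, Nausea, Rash, Sepsis}.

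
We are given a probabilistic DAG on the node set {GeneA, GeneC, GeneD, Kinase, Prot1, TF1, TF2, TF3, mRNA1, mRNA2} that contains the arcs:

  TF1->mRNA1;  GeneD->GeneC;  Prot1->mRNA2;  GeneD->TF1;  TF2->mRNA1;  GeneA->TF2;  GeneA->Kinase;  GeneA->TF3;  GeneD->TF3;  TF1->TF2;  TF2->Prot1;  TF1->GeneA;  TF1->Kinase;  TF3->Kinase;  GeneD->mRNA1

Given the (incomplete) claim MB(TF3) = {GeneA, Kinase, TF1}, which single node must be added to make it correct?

GeneD

The Markov blanket of a node is its parents, its children, and the other parents of its children.
Pa(TF3) = {GeneA, GeneD}.
TF3 has child Kinase.
For each child, the remaining parents (spouses of TF3):
  Kinase: GeneA, TF1
MB(TF3) = {GeneA, GeneD, Kinase, TF1}.
Comparing with the claimed set, GeneD is missing.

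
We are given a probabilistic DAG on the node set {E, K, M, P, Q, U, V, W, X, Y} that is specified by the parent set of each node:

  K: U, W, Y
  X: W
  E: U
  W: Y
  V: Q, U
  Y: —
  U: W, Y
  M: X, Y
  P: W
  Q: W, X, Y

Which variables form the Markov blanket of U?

{E, K, Q, V, W, Y}

Recall MB(v) = parents ∪ children ∪ spouses, where spouses are the other parents of v's children.
U has parents W, Y.
U's children: E, K, V.
Other parents of U's children:
  parents(K) \ {U} = {W, Y}.
  E has no other parent.
  parents(V) \ {U} = {Q}.
So the Markov blanket of U is {E, K, Q, V, W, Y}.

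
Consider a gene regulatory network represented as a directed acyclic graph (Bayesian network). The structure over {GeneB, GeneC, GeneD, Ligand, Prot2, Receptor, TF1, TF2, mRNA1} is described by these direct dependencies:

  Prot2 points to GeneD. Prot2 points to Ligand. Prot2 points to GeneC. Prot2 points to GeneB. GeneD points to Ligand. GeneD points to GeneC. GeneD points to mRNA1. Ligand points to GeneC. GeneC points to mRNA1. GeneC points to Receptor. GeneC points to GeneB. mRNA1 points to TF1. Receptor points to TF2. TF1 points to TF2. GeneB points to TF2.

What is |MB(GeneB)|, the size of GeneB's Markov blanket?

Pa(GeneB) = {GeneC, Prot2}.
GeneB has child TF2.
For each child, the remaining parents (spouses of GeneB):
  parents(TF2) \ {GeneB} = {Receptor, TF1}.
MB(GeneB) = {GeneC, Prot2, Receptor, TF1, TF2}, which has 5 nodes.

5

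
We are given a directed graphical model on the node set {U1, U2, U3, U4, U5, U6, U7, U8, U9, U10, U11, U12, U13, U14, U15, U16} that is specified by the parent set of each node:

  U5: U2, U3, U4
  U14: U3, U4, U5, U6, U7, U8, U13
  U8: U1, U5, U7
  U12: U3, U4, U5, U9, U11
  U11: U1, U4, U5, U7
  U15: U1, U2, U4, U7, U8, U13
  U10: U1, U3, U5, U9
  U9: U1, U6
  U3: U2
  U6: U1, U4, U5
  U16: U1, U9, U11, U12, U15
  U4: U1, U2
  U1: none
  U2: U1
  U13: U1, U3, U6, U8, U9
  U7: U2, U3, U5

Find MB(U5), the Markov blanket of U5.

{U1, U2, U3, U4, U6, U7, U8, U9, U10, U11, U12, U13, U14}

A node's Markov blanket = Pa ∪ Ch ∪ (parents of Ch other than the node itself).
Ch(U5) = {U6, U7, U8, U10, U11, U12, U14}.
Parents of U5: U2, U3, U4.
For each child, the remaining parents (spouses of U5):
  parents(U6) \ {U5} = {U1, U4}.
  U7's other parents are U2, U3.
  parents(U8) \ {U5} = {U1, U7}.
  U10's other parents are U1, U3, U9.
  parents(U11) \ {U5} = {U1, U4, U7}.
  parents(U12) \ {U5} = {U3, U4, U9, U11}.
  U14 also has parents U3, U4, U6, U7, U8, U13.
Taking the union gives {U1, U2, U3, U4, U6, U7, U8, U9, U10, U11, U12, U13, U14}.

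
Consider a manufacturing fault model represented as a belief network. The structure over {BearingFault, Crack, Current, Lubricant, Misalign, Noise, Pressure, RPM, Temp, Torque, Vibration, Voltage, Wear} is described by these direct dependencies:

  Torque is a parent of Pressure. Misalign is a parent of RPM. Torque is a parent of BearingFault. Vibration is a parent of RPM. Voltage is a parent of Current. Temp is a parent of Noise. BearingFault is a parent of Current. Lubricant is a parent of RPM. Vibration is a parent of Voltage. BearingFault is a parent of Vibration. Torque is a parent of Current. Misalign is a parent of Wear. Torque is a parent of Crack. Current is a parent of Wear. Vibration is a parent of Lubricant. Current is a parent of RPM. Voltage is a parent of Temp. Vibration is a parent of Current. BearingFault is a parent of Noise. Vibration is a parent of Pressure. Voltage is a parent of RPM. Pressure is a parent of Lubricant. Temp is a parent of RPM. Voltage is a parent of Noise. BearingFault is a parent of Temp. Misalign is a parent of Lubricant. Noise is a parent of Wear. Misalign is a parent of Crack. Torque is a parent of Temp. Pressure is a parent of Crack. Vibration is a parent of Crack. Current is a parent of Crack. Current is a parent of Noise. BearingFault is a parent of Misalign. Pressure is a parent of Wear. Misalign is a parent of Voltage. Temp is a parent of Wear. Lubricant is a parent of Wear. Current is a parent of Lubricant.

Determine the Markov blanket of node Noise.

{BearingFault, Current, Lubricant, Misalign, Pressure, Temp, Voltage, Wear}

The Markov blanket of a node is its parents, its children, and the other parents of its children.
Pa(Noise) = {BearingFault, Current, Temp, Voltage}.
Noise has child Wear.
Parents of each child, excluding Noise:
  Wear: Current, Lubricant, Misalign, Pressure, Temp
Taking the union gives {BearingFault, Current, Lubricant, Misalign, Pressure, Temp, Voltage, Wear}.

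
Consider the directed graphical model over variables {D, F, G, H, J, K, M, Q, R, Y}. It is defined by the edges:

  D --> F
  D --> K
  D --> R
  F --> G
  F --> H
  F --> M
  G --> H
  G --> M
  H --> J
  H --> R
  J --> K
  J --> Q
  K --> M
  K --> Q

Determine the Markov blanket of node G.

{F, H, K, M}

The Markov blanket of a node is its parents, its children, and the other parents of its children.
G has parent F.
G's children: H, M.
Other parents of G's children:
  H also has parent F.
  parents(M) \ {G} = {F, K}.
So the Markov blanket of G is {F, H, K, M}.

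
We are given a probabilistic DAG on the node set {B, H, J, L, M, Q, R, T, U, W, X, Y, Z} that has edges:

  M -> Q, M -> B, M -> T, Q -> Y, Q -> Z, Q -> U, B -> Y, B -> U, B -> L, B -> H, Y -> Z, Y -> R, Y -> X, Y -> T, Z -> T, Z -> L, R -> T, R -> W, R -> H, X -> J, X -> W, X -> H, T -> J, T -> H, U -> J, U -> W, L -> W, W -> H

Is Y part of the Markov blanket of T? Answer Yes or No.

Y is a parent of T.
So Y ∈ MB(T).

Yes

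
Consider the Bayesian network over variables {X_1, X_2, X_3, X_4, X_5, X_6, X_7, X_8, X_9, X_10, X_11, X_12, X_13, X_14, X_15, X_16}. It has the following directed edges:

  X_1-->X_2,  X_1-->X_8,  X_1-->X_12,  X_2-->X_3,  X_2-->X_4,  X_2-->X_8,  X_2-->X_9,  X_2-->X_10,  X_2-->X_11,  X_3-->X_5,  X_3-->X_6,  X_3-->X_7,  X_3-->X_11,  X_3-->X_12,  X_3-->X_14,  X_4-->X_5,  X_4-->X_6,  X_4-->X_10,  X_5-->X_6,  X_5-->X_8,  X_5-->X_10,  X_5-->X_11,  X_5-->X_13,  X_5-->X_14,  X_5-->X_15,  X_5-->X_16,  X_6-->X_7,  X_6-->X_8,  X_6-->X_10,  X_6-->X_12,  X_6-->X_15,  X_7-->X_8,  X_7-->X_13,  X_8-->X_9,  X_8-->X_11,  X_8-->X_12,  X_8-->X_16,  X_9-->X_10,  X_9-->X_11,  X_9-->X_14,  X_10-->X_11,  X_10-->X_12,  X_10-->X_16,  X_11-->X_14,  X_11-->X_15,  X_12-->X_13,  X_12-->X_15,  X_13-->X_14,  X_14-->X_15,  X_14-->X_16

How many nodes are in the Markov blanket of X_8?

A node's Markov blanket = Pa ∪ Ch ∪ (parents of Ch other than the node itself).
X_8's parents: X_1, X_2, X_5, X_6, X_7.
Ch(X_8) = {X_9, X_11, X_12, X_16}.
Co-parents of X_8 (other parents of its children):
  X_9: X_2
  X_11: X_2, X_3, X_5, X_9, X_10
  X_12: X_1, X_3, X_6, X_10
  X_16: X_5, X_10, X_14
MB(X_8) = {X_1, X_2, X_3, X_5, X_6, X_7, X_9, X_10, X_11, X_12, X_14, X_16}, which has 12 nodes.

12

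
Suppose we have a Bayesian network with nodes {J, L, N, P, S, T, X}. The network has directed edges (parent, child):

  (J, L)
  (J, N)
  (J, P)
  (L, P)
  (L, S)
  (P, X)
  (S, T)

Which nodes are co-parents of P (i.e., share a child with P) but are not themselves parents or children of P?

Children of P: X.
  X has no other parent.
Excluding nodes already adjacent to P (J, L, X), the co-parent-only contribution is {}.

{}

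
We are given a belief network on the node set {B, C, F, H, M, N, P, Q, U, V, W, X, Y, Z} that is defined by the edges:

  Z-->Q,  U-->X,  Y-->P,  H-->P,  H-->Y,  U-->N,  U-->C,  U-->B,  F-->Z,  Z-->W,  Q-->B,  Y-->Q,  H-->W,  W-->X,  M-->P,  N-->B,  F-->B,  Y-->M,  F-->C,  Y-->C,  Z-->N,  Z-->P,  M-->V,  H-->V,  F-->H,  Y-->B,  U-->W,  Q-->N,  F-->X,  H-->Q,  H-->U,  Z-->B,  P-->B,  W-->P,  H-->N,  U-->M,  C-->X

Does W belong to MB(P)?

W is a parent of P.
So W ∈ MB(P).

Yes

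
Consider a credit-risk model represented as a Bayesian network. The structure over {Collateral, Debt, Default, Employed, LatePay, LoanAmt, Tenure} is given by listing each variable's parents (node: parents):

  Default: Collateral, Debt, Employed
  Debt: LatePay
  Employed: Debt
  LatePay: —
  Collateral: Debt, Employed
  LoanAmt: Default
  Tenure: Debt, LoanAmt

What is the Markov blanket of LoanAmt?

{Debt, Default, Tenure}

LoanAmt has child Tenure.
Pa(LoanAmt) = {Default}.
Parents of each child, excluding LoanAmt:
  Tenure's other parent is Debt.
Taking the union gives {Debt, Default, Tenure}.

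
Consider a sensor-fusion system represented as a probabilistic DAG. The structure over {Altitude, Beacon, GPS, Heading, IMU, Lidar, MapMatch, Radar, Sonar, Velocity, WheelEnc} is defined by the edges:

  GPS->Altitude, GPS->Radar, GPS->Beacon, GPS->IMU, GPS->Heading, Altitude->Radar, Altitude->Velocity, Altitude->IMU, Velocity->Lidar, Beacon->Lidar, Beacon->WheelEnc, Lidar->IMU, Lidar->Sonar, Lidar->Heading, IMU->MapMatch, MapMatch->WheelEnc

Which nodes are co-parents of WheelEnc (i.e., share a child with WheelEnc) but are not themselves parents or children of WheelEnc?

{}

WheelEnc has no children, so it has no co-parents. The set is empty.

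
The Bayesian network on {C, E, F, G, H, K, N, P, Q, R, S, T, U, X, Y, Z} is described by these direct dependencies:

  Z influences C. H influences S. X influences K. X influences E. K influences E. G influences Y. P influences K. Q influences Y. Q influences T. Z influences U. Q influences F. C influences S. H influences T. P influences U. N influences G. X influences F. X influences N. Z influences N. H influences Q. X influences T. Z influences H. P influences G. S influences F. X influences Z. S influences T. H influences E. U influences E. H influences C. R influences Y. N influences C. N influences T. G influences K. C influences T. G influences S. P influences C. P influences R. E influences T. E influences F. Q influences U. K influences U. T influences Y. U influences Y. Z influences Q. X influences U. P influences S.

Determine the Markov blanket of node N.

Ch(N) = {C, G, T}.
N's parents: X, Z.
Other parents of N's children:
  G: P
  C: H, P, Z
  T: C, E, H, Q, S, X
Union: {X, Z} ∪ {C, G, T} ∪ {C, E, H, P, Q, S, X, Z} = {C, E, G, H, P, Q, S, T, X, Z}.

{C, E, G, H, P, Q, S, T, X, Z}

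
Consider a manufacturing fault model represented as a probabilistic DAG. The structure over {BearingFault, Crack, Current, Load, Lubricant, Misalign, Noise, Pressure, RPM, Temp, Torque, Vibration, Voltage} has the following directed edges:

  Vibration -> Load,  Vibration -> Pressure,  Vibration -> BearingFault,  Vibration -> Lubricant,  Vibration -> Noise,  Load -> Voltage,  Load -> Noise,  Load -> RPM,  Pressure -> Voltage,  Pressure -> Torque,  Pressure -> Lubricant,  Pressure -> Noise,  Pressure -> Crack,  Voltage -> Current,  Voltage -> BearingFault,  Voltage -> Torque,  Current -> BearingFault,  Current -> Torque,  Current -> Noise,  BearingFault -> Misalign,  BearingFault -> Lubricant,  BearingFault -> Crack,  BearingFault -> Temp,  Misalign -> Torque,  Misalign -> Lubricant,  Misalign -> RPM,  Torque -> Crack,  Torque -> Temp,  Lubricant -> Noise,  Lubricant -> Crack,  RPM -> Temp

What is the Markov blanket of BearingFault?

Pa(BearingFault) = {Current, Vibration, Voltage}.
BearingFault's children: Crack, Lubricant, Misalign, Temp.
Co-parents of BearingFault (other parents of its children):
  Misalign: —
  Lubricant: Misalign, Pressure, Vibration
  Crack: Lubricant, Pressure, Torque
  Temp: RPM, Torque
So the Markov blanket of BearingFault is {Crack, Current, Lubricant, Misalign, Pressure, RPM, Temp, Torque, Vibration, Voltage}.

{Crack, Current, Lubricant, Misalign, Pressure, RPM, Temp, Torque, Vibration, Voltage}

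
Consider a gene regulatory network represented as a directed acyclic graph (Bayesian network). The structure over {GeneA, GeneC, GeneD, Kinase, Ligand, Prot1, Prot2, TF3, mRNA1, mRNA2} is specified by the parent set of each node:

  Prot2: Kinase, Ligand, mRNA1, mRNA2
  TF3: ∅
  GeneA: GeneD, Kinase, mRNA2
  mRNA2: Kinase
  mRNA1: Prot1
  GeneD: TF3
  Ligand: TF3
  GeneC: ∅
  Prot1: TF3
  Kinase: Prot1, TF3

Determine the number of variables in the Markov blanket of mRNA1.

5

Pa(mRNA1) = {Prot1}.
Children of mRNA1: Prot2.
Parents of each child, excluding mRNA1:
  parents(Prot2) \ {mRNA1} = {Kinase, Ligand, mRNA2}.
MB(mRNA1) = {Kinase, Ligand, Prot1, Prot2, mRNA2}, which has 5 nodes.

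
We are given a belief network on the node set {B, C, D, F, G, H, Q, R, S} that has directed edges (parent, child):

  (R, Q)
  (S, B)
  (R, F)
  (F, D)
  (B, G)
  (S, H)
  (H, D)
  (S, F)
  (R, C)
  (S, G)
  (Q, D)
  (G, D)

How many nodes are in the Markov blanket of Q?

Recall MB(v) = parents ∪ children ∪ spouses, where spouses are the other parents of v's children.
Q has parent R.
Q's children: D.
Parents of each child, excluding Q:
  D's other parents are F, G, H.
MB(Q) = {D, F, G, H, R}, which has 5 nodes.

5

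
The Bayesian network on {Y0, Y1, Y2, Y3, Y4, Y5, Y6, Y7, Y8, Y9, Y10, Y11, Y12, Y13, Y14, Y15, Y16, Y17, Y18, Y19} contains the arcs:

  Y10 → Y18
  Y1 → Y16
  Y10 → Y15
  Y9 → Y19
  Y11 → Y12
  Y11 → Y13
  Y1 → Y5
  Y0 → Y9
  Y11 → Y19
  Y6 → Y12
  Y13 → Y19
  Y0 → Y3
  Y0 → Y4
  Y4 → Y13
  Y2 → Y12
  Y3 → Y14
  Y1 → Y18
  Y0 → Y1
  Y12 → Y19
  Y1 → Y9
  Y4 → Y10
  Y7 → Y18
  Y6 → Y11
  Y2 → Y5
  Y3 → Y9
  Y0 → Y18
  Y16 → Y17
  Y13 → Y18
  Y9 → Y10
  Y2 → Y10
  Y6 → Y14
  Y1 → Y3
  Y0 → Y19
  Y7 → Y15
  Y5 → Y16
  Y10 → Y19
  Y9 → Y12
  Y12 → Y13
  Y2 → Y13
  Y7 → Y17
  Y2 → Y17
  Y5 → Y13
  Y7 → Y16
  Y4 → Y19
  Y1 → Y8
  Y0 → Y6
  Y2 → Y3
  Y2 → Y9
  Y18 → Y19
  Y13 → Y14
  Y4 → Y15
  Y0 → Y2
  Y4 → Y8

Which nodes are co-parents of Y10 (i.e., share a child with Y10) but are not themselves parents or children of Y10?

{Y0, Y1, Y7, Y11, Y12, Y13}

Children of Y10: Y15, Y18, Y19.
  Y15 also has parents Y4, Y7.
  Y18's other parents are Y0, Y1, Y7, Y13.
  Y19's other parents are Y0, Y4, Y9, Y11, Y12, Y13, Y18.
Excluding nodes already adjacent to Y10 (Y2, Y4, Y9, Y15, Y18, Y19), the co-parent-only contribution is {Y0, Y1, Y7, Y11, Y12, Y13}.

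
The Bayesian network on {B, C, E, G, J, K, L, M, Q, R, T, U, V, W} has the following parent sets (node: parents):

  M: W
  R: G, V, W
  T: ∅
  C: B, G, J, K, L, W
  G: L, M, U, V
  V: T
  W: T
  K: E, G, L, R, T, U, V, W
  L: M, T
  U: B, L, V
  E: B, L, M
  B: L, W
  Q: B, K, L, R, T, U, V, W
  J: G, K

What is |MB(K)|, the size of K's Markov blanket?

12

The Markov blanket of a node is its parents, its children, and the other parents of its children.
K's parents: E, G, L, R, T, U, V, W.
K's children: C, J, Q.
Other parents of K's children:
  J: G
  C: B, G, J, L, W
  Q: B, L, R, T, U, V, W
MB(K) = {B, C, E, G, J, L, Q, R, T, U, V, W}, which has 12 nodes.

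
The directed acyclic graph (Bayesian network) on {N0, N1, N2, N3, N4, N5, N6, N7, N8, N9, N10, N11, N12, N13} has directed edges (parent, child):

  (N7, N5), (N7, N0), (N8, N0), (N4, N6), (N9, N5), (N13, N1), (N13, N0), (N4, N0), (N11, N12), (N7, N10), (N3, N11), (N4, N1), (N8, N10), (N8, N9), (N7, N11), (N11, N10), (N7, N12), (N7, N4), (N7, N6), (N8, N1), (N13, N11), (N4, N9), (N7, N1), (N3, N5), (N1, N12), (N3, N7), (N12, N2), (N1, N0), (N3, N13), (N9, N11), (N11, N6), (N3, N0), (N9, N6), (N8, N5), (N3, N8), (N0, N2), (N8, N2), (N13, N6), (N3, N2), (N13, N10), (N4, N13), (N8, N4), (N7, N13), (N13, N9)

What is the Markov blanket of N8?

{N0, N1, N2, N3, N4, N5, N7, N9, N10, N11, N12, N13}

The Markov blanket of a node is its parents, its children, and the other parents of its children.
Children of N8: N0, N1, N2, N4, N5, N9, N10.
Pa(N8) = {N3}.
Parents of each child, excluding N8:
  N4's other parent is N7.
  parents(N1) \ {N8} = {N4, N7, N13}.
  N9 also has parents N4, N13.
  parents(N5) \ {N8} = {N3, N7, N9}.
  N10 also has parents N7, N11, N13.
  N0's other parents are N1, N3, N4, N7, N13.
  N2 also has parents N0, N3, N12.
Union: {N3} ∪ {N0, N1, N2, N4, N5, N9, N10} ∪ {N0, N1, N3, N4, N7, N9, N11, N12, N13} = {N0, N1, N2, N3, N4, N5, N7, N9, N10, N11, N12, N13}.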